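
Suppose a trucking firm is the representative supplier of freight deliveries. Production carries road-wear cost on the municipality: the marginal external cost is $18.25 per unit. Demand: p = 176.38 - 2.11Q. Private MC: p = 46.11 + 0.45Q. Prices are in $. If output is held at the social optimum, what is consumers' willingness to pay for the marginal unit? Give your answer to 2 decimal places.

Social marginal cost = private MC + MEC = 64.36 + 0.45Q.
Set SMC = demand: 64.36 + 0.45Q = 176.38 - 2.11Q → Q* = 43.7578.
Consumer price on the demand curve at Q*: 176.38 − 2.11×43.7578 = 84.0510.

P = $84.05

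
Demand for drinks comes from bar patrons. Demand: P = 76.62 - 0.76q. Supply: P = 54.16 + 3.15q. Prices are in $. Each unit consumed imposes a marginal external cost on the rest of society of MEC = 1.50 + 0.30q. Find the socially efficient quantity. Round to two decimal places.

Social marginal benefit = demand − MEC = 75.12 - 1.06q.
Set SMB = MC: 75.12 - 1.06q = 54.16 + 3.15q → q* = 4.9786.

q* = 4.98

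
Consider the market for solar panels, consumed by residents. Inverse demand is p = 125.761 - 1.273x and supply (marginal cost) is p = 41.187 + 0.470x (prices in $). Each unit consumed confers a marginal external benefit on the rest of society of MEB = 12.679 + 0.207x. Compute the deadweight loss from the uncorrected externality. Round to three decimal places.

DWL = $168.079

Market equilibrium (private): 41.187 + 0.470x = 125.761 - 1.273x → x_m = 48.5221.
Social marginal benefit = demand + MEB = 138.440 - 1.066x.
Set SMB = MC: 138.440 - 1.066x = 41.187 + 0.470x → x* = 63.3158.
The welfare-loss triangle has base |x_m − x*| and height MEB(x_m) (the vertical gap between SMB and MC is zero at x* and MEB at x_m).
DWL = ½ × 14.7937 × 22.7231 = 168.0794.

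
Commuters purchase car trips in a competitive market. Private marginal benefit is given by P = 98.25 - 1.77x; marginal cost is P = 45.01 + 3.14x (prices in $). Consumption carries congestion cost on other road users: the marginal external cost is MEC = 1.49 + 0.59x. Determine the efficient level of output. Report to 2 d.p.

x* = 9.41

Social marginal benefit = demand − MEC = 96.76 - 2.36x.
Set SMB = MC: 96.76 - 2.36x = 45.01 + 3.14x → x* = 9.4091.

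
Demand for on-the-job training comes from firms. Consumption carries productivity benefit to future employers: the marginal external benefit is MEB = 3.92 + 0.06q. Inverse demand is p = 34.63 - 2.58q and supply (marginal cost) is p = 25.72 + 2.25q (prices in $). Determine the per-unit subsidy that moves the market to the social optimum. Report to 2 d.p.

subsidy = $4.08 per unit

Social marginal benefit = demand + MEB = 38.55 - 2.52q.
Set SMB = MC: 38.55 - 2.52q = 25.72 + 2.25q → q* = 2.6897.
The Pigouvian subsidy equals MEB at q*: 3.92 + 0.06×2.6897 = 4.0814.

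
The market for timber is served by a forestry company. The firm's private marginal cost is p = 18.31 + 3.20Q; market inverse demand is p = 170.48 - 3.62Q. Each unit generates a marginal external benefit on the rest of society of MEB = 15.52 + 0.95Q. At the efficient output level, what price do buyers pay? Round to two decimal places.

P = 67.07

Social marginal cost = private MC − MEB = 2.79 + 2.25Q.
Set SMC = demand: 2.79 + 2.25Q = 170.48 - 3.62Q → Q* = 28.5673.
Consumer price on the demand curve at Q*: 170.48 − 3.62×28.5673 = 67.0664.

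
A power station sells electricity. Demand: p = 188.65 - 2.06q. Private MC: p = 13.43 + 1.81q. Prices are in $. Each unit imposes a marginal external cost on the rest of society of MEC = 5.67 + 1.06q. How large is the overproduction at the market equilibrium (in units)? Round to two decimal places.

Market equilibrium (private): 13.43 + 1.81q = 188.65 - 2.06q → q_m = 45.2765.
Social marginal cost = private MC + MEC = 19.10 + 2.87q.
Set SMC = demand: 19.10 + 2.87q = 188.65 - 2.06q → q* = 34.3915.
Gap = |45.2765 − 34.3915| = 10.8850.

10.89 units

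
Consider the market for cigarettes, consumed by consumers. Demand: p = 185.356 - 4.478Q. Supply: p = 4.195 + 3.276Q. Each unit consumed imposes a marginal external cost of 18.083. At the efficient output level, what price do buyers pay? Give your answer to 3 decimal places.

Social marginal benefit = demand − MEC = 167.273 - 4.478Q.
Set SMB = MC: 167.273 - 4.478Q = 4.195 + 3.276Q → Q* = 21.0315.
Consumer price on the demand curve at Q*: 185.356 − 4.478×21.0315 = 91.1769.

P = 91.177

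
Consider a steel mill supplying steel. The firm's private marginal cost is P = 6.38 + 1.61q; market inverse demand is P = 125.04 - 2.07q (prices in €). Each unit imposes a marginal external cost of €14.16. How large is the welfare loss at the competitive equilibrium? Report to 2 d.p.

Market equilibrium (private): 6.38 + 1.61q = 125.04 - 2.07q → q_m = 32.2446.
Social marginal cost = private MC + MEC = 20.54 + 1.61q.
Set SMC = demand: 20.54 + 1.61q = 125.04 - 2.07q → q* = 28.3967.
Height of the DWL triangle at q_m is SMC(q_m) − demand(q_m) = MEC(q_m) = 14.1600.
DWL = ½ × 3.8479 × 14.1600 = 27.2431.

DWL = €27.24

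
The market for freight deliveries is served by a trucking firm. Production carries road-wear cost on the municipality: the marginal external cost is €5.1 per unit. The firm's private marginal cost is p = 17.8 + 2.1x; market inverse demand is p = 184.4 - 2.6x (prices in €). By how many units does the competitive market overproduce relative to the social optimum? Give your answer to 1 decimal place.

Market equilibrium (private): 17.8 + 2.1x = 184.4 - 2.6x → x_m = 35.4468.
Social marginal cost = private MC + MEC = 22.9 + 2.1x.
Set SMC = demand: 22.9 + 2.1x = 184.4 - 2.6x → x* = 34.3617.
Gap = |35.4468 − 34.3617| = 1.0851.

1.1 units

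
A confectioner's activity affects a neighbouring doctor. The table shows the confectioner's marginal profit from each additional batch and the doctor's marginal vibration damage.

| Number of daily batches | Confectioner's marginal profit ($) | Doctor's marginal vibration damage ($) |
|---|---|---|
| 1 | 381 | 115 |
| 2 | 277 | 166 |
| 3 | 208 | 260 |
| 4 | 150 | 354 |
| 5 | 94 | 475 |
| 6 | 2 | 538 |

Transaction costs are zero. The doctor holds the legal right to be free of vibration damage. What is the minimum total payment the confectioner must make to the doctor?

Efficient level: marginal profit ≥ marginal vibration damage through level 2, so k* = 2.
With the doctor holding the right, the confectioner must at least compensate total damage at k*: 115 + 166 = 281.

$281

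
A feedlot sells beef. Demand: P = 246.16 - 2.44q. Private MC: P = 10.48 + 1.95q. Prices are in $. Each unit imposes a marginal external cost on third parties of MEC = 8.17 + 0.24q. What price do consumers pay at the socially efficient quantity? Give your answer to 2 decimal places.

Social marginal cost = private MC + MEC = 18.65 + 2.19q.
Set SMC = demand: 18.65 + 2.19q = 246.16 - 2.44q → q* = 49.1382.
Consumer price on the demand curve at q*: 246.16 − 2.44×49.1382 = 126.2628.

P = $126.26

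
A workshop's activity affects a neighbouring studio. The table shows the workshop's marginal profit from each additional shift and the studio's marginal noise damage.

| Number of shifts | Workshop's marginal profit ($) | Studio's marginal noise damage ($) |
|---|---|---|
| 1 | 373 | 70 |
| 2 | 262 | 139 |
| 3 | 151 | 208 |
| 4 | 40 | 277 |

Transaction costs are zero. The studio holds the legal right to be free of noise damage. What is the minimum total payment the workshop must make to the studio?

$209

Efficient level: marginal profit ≥ marginal noise damage through level 2, so k* = 2.
With the studio holding the right, the workshop must at least compensate total damage at k*: 70 + 139 = 209.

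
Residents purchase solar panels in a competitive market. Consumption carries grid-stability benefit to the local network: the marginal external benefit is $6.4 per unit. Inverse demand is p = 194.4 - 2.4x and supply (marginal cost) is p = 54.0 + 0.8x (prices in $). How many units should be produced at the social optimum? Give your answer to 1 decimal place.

Social marginal benefit = demand + MEB = 200.8 - 2.4x.
Set SMB = MC: 200.8 - 2.4x = 54.0 + 0.8x → x* = 45.8750.

x* = 45.9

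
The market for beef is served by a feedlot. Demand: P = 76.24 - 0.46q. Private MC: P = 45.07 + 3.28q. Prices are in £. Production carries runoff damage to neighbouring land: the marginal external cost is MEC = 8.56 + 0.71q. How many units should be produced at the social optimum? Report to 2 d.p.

Social marginal cost = private MC + MEC = 53.63 + 3.99q.
Set SMC = demand: 53.63 + 3.99q = 76.24 - 0.46q → q* = 5.0809.

q* = 5.08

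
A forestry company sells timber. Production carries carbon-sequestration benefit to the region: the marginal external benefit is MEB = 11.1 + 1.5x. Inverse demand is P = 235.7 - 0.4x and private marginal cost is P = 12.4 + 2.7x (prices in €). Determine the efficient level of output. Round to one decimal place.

x* = 146.5

Social marginal cost = private MC − MEB = 1.3 + 1.2x.
Set SMC = demand: 1.3 + 1.2x = 235.7 - 0.4x → x* = 146.5000.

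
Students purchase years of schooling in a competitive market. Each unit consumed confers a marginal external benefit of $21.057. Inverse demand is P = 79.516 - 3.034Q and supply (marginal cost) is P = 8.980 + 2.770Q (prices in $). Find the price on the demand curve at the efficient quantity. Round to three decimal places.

P = $31.636

Social marginal benefit = demand + MEB = 100.573 - 3.034Q.
Set SMB = MC: 100.573 - 3.034Q = 8.980 + 2.770Q → Q* = 15.7810.
Consumer price on the demand curve at Q*: 79.516 − 3.034×15.7810 = 31.6364.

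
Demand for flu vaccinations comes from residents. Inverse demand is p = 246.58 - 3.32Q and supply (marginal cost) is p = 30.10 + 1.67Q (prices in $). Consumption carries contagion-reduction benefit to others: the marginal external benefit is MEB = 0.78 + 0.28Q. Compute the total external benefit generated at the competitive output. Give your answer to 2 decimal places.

$297.33

Market equilibrium (private): 30.10 + 1.67Q = 246.58 - 3.32Q → Q_m = 43.3828.
Total external benefit = ∫₀^{Q_m} (0.78 + 0.28Q) dQ = 0.78×43.3828 + ½×0.28×43.3828² = 297.3280.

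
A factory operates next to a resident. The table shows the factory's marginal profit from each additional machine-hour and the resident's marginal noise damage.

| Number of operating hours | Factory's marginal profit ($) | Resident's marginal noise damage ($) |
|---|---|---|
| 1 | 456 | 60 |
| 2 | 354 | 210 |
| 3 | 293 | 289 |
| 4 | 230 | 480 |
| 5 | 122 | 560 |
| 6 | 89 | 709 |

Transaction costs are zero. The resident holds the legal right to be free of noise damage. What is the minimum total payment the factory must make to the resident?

Efficient level: marginal profit ≥ marginal noise damage through level 3, so k* = 3.
With the resident holding the right, the factory must at least compensate total damage at k*: 60 + 210 + 289 = 559.

$559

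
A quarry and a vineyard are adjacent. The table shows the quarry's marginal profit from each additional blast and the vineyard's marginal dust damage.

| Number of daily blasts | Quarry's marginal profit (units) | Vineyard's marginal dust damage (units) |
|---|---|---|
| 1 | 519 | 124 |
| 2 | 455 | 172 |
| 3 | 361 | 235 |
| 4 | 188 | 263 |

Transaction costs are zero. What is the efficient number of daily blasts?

Bargaining reaches the level where marginal profit last exceeds marginal dust damage.
That holds through level 3 (361 ≥ 235) but not at 4 (188 < 263).

3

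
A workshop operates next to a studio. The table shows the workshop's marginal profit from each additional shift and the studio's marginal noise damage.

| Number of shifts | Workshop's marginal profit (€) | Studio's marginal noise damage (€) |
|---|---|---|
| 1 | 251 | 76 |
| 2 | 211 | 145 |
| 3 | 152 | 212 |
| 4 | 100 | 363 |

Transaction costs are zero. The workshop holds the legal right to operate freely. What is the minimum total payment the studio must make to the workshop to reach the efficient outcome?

€252

Left alone the workshop would choose level 4 (marginal profit stays positive).
Efficient level: k* = 2 (marginal profit ≥ marginal noise damage through 2).
The studio must at least cover the workshop's forgone profit from cutting 4→2: 152 + 100 = 252.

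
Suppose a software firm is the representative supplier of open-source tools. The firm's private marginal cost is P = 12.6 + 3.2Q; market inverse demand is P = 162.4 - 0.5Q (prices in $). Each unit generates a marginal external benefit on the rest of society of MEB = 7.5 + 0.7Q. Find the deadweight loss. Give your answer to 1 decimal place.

Market equilibrium (private): 12.6 + 3.2Q = 162.4 - 0.5Q → Q_m = 40.4865.
Social marginal cost = private MC − MEB = 5.1 + 2.5Q.
Set SMC = demand: 5.1 + 2.5Q = 162.4 - 0.5Q → Q* = 52.4333.
Between Q* and Q_m the wedge demand − SMC runs linearly from 0 to MEB(Q_m), so the loss is a triangle.
DWL = ½ × 11.9468 × 35.8405 = 214.0896.

DWL = $214.1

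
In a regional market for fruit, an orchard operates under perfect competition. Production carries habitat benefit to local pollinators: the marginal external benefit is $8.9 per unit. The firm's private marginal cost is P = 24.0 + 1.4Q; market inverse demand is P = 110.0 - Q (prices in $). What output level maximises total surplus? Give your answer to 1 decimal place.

Social marginal cost = private MC − MEB = 15.1 + 1.4Q.
Set SMC = demand: 15.1 + 1.4Q = 110.0 - Q → Q* = 39.5417.

Q* = 39.5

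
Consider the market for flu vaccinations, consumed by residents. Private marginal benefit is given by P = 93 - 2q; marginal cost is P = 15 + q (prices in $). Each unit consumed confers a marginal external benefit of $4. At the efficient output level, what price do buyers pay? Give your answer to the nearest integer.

Social marginal benefit = demand + MEB = 97 - 2q.
Set SMB = MC: 97 - 2q = 15 + q → q* = 27.3333.
Consumer price on the demand curve at q*: 93 − 2×27.3333 = 38.3334.

P = $38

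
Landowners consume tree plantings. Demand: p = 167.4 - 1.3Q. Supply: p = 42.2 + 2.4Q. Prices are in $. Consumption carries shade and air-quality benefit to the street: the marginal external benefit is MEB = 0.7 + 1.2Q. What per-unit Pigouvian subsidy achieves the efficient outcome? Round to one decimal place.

Social marginal benefit = demand + MEB = 168.1 - 0.1Q.
Set SMB = MC: 168.1 - 0.1Q = 42.2 + 2.4Q → Q* = 50.3600.
The Pigouvian subsidy equals MEB at Q*: 0.7 + 1.2×50.3600 = 61.1320.

subsidy = $61.1 per unit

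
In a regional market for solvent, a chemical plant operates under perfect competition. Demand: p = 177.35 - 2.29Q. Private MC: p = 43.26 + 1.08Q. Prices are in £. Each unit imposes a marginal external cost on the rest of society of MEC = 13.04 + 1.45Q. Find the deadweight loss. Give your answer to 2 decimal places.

Market equilibrium (private): 43.26 + 1.08Q = 177.35 - 2.29Q → Q_m = 39.7893.
Social marginal cost = private MC + MEC = 56.30 + 2.53Q.
Set SMC = demand: 56.30 + 2.53Q = 177.35 - 2.29Q → Q* = 25.1141.
The welfare-loss triangle has base |Q_m − Q*| and height MEC(Q_m) (the vertical gap between SMC and demand is zero at Q* and MEC at Q_m).
DWL = ½ × 14.6752 × 70.7345 = 519.0215.

DWL = £519.02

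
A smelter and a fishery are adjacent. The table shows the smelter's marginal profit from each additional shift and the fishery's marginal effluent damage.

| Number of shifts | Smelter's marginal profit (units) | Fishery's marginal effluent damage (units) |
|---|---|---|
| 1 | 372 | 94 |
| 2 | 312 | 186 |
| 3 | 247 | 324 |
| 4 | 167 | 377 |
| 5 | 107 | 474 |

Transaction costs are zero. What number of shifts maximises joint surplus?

Bargaining reaches the level where marginal profit last exceeds marginal effluent damage.
That holds through level 2 (312 ≥ 186) but not at 3 (247 < 324).

2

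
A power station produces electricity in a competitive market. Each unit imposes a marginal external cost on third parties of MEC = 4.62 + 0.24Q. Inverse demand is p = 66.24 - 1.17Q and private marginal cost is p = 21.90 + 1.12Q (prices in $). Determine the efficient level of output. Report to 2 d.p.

Q* = 15.70

Social marginal cost = private MC + MEC = 26.52 + 1.36Q.
Set SMC = demand: 26.52 + 1.36Q = 66.24 - 1.17Q → Q* = 15.6996.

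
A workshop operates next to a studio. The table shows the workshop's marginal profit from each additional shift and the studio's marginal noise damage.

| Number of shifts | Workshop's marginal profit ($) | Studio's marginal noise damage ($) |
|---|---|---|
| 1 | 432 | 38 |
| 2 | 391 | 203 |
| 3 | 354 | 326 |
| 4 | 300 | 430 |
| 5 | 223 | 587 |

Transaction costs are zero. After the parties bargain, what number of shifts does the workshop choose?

3

Bargaining reaches the level where marginal profit last exceeds marginal noise damage.
That holds through level 3 (354 ≥ 326) but not at 4 (300 < 430).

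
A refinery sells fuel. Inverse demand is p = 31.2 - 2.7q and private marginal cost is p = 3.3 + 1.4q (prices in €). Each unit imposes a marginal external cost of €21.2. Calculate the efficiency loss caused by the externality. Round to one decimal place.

Market equilibrium (private): 3.3 + 1.4q = 31.2 - 2.7q → q_m = 6.8049.
Social marginal cost = private MC + MEC = 24.5 + 1.4q.
Set SMC = demand: 24.5 + 1.4q = 31.2 - 2.7q → q* = 1.6341.
The loss is the area between SMC and demand from q* to q_m; with linear curves that's a triangle of height MEC(q_m).
DWL = ½ × 5.1708 × 21.2000 = 54.8105.

DWL = €54.8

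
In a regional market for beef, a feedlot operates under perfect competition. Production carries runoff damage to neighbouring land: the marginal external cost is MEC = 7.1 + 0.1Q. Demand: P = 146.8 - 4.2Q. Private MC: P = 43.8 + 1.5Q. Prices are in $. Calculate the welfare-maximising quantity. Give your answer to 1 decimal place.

Social marginal cost = private MC + MEC = 50.9 + 1.6Q.
Set SMC = demand: 50.9 + 1.6Q = 146.8 - 4.2Q → Q* = 16.5345.

Q* = 16.5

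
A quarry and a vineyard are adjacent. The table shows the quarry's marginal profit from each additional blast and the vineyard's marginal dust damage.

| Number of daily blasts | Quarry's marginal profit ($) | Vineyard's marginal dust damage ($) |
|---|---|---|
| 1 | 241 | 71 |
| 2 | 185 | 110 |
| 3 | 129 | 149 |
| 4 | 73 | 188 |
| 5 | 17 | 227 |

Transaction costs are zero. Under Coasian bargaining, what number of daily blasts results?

Bargaining reaches the level where marginal profit last exceeds marginal dust damage.
That holds through level 2 (185 ≥ 110) but not at 3 (129 < 149).

2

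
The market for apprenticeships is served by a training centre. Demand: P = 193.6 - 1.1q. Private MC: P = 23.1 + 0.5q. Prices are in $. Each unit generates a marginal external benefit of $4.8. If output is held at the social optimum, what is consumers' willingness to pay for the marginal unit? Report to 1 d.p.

P = $73.1

Social marginal cost = private MC − MEB = 18.3 + 0.5q.
Set SMC = demand: 18.3 + 0.5q = 193.6 - 1.1q → q* = 109.5625.
Consumer price on the demand curve at q*: 193.6 − 1.1×109.5625 = 73.0813.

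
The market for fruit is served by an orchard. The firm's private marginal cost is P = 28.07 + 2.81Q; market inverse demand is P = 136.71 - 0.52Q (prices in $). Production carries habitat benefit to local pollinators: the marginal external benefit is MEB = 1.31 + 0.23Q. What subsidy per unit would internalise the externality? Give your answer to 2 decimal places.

Social marginal cost = private MC − MEB = 26.76 + 2.58Q.
Set SMC = demand: 26.76 + 2.58Q = 136.71 - 0.52Q → Q* = 35.4677.
The Pigouvian subsidy equals MEB at Q*: 1.31 + 0.23×35.4677 = 9.4676.

subsidy = $9.47 per unit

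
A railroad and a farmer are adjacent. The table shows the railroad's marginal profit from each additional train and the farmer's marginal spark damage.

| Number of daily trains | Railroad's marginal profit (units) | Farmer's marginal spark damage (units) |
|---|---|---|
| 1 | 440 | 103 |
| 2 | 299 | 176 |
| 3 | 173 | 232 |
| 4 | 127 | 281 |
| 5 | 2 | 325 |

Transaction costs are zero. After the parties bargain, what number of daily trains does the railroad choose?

Bargaining reaches the level where marginal profit last exceeds marginal spark damage.
That holds through level 2 (299 ≥ 176) but not at 3 (173 < 232).

2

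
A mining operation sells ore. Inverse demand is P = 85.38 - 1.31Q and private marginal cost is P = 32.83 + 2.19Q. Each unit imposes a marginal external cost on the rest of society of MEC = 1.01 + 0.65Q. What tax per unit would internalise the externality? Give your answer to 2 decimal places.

tax = 9.08 per unit

Social marginal cost = private MC + MEC = 33.84 + 2.84Q.
Set SMC = demand: 33.84 + 2.84Q = 85.38 - 1.31Q → Q* = 12.4193.
The Pigouvian tax equals MEC at Q*: 1.01 + 0.65×12.4193 = 9.0825.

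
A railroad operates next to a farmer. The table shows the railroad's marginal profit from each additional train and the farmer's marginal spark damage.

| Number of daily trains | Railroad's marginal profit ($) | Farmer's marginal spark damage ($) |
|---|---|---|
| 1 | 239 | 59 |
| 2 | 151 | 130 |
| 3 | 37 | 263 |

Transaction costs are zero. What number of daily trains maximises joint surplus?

2

Bargaining reaches the level where marginal profit last exceeds marginal spark damage.
That holds through level 2 (151 ≥ 130) but not at 3 (37 < 263).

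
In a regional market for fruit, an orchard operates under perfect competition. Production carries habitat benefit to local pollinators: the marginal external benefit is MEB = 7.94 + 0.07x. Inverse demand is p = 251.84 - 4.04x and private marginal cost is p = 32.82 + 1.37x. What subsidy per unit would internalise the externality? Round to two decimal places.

subsidy = 10.92 per unit

Social marginal cost = private MC − MEB = 24.88 + 1.30x.
Set SMC = demand: 24.88 + 1.30x = 251.84 - 4.04x → x* = 42.5019.
The Pigouvian subsidy equals MEB at x*: 7.94 + 0.07×42.5019 = 10.9151.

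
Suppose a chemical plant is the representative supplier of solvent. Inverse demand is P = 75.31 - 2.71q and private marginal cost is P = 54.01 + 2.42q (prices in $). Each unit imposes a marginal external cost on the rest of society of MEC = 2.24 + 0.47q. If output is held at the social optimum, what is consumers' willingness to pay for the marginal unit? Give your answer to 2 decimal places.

Social marginal cost = private MC + MEC = 56.25 + 2.89q.
Set SMC = demand: 56.25 + 2.89q = 75.31 - 2.71q → q* = 3.4036.
Consumer price on the demand curve at q*: 75.31 − 2.71×3.4036 = 66.0862.

P = $66.09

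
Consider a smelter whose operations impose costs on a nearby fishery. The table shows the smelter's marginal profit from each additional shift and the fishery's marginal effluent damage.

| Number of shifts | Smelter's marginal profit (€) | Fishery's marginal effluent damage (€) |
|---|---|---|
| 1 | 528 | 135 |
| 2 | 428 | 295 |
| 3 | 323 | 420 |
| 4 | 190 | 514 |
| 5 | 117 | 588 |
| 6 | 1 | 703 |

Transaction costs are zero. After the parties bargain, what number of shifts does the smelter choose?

2

Bargaining reaches the level where marginal profit last exceeds marginal effluent damage.
That holds through level 2 (428 ≥ 295) but not at 3 (323 < 420).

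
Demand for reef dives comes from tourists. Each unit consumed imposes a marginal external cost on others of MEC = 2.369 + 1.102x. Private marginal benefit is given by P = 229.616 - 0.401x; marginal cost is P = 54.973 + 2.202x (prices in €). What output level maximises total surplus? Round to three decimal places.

Social marginal benefit = demand − MEC = 227.247 - 1.503x.
Set SMB = MC: 227.247 - 1.503x = 54.973 + 2.202x → x* = 46.4977.

x* = 46.498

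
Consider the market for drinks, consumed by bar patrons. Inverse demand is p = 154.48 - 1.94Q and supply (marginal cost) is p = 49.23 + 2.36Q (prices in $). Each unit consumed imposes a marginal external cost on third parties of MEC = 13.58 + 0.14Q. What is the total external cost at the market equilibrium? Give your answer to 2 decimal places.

$374.33

Market equilibrium (private): 49.23 + 2.36Q = 154.48 - 1.94Q → Q_m = 24.4767.
Total external cost = ∫₀^{Q_m} (13.58 + 0.14Q) dQ = 13.58×24.4767 + ½×0.14×24.4767² = 374.3312.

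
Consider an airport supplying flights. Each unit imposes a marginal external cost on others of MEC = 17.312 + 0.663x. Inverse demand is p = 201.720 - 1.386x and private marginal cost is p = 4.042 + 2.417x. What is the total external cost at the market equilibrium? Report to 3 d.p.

1795.538

Market equilibrium (private): 4.042 + 2.417x = 201.720 - 1.386x → x_m = 51.9795.
Total external cost = ∫₀^{x_m} (17.312 + 0.663x) dx = 17.312×51.9795 + ½×0.663×51.9795² = 1795.5385.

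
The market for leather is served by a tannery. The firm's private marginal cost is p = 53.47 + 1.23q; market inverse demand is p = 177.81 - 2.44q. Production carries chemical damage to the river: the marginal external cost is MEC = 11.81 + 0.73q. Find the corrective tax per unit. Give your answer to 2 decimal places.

Social marginal cost = private MC + MEC = 65.28 + 1.96q.
Set SMC = demand: 65.28 + 1.96q = 177.81 - 2.44q → q* = 25.5750.
The Pigouvian tax equals MEC at q*: 11.81 + 0.73×25.5750 = 30.4798.

tax = 30.48 per unit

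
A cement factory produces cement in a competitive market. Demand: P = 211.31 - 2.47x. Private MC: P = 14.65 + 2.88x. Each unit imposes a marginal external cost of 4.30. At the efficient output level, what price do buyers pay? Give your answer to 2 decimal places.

Social marginal cost = private MC + MEC = 18.95 + 2.88x.
Set SMC = demand: 18.95 + 2.88x = 211.31 - 2.47x → x* = 35.9551.
Consumer price on the demand curve at x*: 211.31 − 2.47×35.9551 = 122.5009.

P = 122.50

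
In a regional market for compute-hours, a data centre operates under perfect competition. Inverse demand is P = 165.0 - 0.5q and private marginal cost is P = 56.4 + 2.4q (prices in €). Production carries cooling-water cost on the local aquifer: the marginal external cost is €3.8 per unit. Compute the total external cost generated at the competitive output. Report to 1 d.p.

€142.3

Market equilibrium (private): 56.4 + 2.4q = 165.0 - 0.5q → q_m = 37.4483.
Total external cost = MEC × q_m = 3.8 × 37.4483 = 142.3035.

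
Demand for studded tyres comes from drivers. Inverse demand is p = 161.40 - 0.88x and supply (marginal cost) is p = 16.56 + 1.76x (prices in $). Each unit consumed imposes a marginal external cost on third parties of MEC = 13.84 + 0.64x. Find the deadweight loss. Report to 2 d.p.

Market equilibrium (private): 16.56 + 1.76x = 161.40 - 0.88x → x_m = 54.8636.
Social marginal benefit = demand − MEC = 147.56 - 1.52x.
Set SMB = MC: 147.56 - 1.52x = 16.56 + 1.76x → x* = 39.9390.
Between x* and x_m the wedge MC − SMB runs linearly from 0 to MEC(x_m), so the loss is a triangle.
DWL = ½ × 14.9246 × 48.9527 = 365.2997.

DWL = $365.30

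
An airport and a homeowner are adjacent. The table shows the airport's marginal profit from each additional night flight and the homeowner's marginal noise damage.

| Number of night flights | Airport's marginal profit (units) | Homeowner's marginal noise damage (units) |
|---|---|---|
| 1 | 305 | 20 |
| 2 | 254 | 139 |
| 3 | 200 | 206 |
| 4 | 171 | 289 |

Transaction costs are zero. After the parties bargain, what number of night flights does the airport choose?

2

Bargaining reaches the level where marginal profit last exceeds marginal noise damage.
That holds through level 2 (254 ≥ 139) but not at 3 (200 < 206).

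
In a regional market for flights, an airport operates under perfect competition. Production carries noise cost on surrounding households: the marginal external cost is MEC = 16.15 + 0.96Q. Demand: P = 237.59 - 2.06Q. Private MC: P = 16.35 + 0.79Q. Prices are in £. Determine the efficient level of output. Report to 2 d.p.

Q* = 53.83

Social marginal cost = private MC + MEC = 32.50 + 1.75Q.
Set SMC = demand: 32.50 + 1.75Q = 237.59 - 2.06Q → Q* = 53.8294.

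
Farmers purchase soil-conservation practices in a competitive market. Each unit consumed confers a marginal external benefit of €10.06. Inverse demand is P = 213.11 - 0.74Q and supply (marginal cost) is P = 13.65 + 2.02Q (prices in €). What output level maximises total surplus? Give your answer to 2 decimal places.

Social marginal benefit = demand + MEB = 223.17 - 0.74Q.
Set SMB = MC: 223.17 - 0.74Q = 13.65 + 2.02Q → Q* = 75.9130.

Q* = 75.91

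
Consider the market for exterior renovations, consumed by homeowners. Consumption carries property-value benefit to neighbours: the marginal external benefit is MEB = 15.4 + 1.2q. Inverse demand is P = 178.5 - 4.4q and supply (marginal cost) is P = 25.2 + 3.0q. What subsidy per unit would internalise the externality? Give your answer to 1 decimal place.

Social marginal benefit = demand + MEB = 193.9 - 3.2q.
Set SMB = MC: 193.9 - 3.2q = 25.2 + 3.0q → q* = 27.2097.
The Pigouvian subsidy equals MEB at q*: 15.4 + 1.2×27.2097 = 48.0516.

subsidy = 48.1 per unit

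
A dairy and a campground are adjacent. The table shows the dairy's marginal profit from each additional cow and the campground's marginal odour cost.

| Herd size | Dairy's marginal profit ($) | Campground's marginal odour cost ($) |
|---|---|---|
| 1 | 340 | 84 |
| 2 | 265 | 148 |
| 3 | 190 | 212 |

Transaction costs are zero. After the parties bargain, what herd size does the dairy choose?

2

Bargaining reaches the level where marginal profit last exceeds marginal odour cost.
That holds through level 2 (265 ≥ 148) but not at 3 (190 < 212).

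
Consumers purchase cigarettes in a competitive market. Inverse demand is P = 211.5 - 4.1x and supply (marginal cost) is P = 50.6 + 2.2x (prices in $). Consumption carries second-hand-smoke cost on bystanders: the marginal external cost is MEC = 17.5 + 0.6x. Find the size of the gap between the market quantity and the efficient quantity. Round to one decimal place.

4.8 units

Market equilibrium (private): 50.6 + 2.2x = 211.5 - 4.1x → x_m = 25.5397.
Social marginal benefit = demand − MEC = 194.0 - 4.7x.
Set SMB = MC: 194.0 - 4.7x = 50.6 + 2.2x → x* = 20.7826.
Gap = |25.5397 − 20.7826| = 4.7571.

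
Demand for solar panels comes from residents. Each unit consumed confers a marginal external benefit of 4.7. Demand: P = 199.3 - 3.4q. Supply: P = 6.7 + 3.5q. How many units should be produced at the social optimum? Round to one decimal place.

Social marginal benefit = demand + MEB = 204.0 - 3.4q.
Set SMB = MC: 204.0 - 3.4q = 6.7 + 3.5q → q* = 28.5942.

q* = 28.6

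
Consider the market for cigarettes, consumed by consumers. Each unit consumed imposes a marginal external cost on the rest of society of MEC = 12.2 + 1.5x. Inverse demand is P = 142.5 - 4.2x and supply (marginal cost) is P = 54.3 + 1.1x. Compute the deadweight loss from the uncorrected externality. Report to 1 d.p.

Market equilibrium (private): 54.3 + 1.1x = 142.5 - 4.2x → x_m = 16.6415.
Social marginal benefit = demand − MEC = 130.3 - 5.7x.
Set SMB = MC: 130.3 - 5.7x = 54.3 + 1.1x → x* = 11.1765.
Height of the DWL triangle at x_m is MC(x_m) − SMB(x_m) = MEC(x_m) = 37.1623.
DWL = ½ × 5.4650 × 37.1623 = 101.5460.

DWL = 101.5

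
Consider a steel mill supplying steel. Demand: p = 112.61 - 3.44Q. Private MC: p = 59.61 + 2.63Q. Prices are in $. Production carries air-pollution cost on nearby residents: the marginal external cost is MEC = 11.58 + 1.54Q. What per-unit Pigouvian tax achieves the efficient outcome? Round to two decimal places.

tax = $19.96 per unit

Social marginal cost = private MC + MEC = 71.19 + 4.17Q.
Set SMC = demand: 71.19 + 4.17Q = 112.61 - 3.44Q → Q* = 5.4428.
The Pigouvian tax equals MEC at Q*: 11.58 + 1.54×5.4428 = 19.9619.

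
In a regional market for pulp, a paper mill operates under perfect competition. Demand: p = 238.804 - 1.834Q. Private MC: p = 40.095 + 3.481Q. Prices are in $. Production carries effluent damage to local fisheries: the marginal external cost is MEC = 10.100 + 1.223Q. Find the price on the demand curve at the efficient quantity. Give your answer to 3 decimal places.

Social marginal cost = private MC + MEC = 50.195 + 4.704Q.
Set SMC = demand: 50.195 + 4.704Q = 238.804 - 1.834Q → Q* = 28.8481.
Consumer price on the demand curve at Q*: 238.804 − 1.834×28.8481 = 185.8966.

P = $185.897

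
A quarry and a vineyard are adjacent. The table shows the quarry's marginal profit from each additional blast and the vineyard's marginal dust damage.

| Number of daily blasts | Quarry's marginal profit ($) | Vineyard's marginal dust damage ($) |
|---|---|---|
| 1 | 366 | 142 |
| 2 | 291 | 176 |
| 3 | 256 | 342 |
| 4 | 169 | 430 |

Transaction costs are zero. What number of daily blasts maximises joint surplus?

Bargaining reaches the level where marginal profit last exceeds marginal dust damage.
That holds through level 2 (291 ≥ 176) but not at 3 (256 < 342).

2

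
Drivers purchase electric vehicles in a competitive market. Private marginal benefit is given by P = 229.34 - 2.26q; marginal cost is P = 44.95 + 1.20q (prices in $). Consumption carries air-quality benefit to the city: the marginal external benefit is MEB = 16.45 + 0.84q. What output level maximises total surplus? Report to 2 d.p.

q* = 76.66

Social marginal benefit = demand + MEB = 245.79 - 1.42q.
Set SMB = MC: 245.79 - 1.42q = 44.95 + 1.20q → q* = 76.6565.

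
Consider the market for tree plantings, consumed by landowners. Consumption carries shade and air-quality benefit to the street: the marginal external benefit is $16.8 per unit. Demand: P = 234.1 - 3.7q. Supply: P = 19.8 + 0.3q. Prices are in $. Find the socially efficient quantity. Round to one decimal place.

q* = 57.8

Social marginal benefit = demand + MEB = 250.9 - 3.7q.
Set SMB = MC: 250.9 - 3.7q = 19.8 + 0.3q → q* = 57.7750.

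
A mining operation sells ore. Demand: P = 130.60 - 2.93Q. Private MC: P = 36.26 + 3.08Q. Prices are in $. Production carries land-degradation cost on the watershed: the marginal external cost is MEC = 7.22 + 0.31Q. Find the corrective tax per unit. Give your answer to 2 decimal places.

Social marginal cost = private MC + MEC = 43.48 + 3.39Q.
Set SMC = demand: 43.48 + 3.39Q = 130.60 - 2.93Q → Q* = 13.7848.
The Pigouvian tax equals MEC at Q*: 7.22 + 0.31×13.7848 = 11.4933.

tax = $11.49 per unit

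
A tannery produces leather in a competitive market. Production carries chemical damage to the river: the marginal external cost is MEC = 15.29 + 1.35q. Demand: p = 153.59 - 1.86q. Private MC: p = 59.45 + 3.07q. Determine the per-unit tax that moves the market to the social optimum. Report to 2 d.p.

Social marginal cost = private MC + MEC = 74.74 + 4.42q.
Set SMC = demand: 74.74 + 4.42q = 153.59 - 1.86q → q* = 12.5557.
The Pigouvian tax equals MEC at q*: 15.29 + 1.35×12.5557 = 32.2402.

tax = 32.24 per unit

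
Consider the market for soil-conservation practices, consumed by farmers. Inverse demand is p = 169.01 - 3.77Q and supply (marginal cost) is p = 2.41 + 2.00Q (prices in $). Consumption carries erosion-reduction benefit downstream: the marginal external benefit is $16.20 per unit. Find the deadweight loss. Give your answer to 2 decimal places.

Market equilibrium (private): 2.41 + 2.00Q = 169.01 - 3.77Q → Q_m = 28.8735.
Social marginal benefit = demand + MEB = 185.21 - 3.77Q.
Set SMB = MC: 185.21 - 3.77Q = 2.41 + 2.00Q → Q* = 31.6811.
Between Q* and Q_m the wedge SMB − MC runs linearly from 0 to MEB(Q_m), so the loss is a triangle.
DWL = ½ × 2.8076 × 16.2000 = 22.7416.

DWL = $22.74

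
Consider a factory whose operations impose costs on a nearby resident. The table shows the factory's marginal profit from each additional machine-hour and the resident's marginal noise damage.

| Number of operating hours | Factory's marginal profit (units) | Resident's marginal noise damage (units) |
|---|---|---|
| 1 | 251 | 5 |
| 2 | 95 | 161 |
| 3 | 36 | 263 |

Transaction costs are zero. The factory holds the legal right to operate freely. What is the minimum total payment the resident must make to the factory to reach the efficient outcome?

131

Left alone the factory would choose level 3 (marginal profit stays positive).
Efficient level: k* = 1 (marginal profit ≥ marginal noise damage through 1).
The resident must at least cover the factory's forgone profit from cutting 3→1: 95 + 36 = 131.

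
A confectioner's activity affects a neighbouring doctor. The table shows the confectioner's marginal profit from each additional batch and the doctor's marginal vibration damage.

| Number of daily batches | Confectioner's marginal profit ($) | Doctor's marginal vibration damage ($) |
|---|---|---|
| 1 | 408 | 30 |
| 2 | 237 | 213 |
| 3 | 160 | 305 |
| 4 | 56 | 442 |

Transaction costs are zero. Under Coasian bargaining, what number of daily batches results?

Bargaining reaches the level where marginal profit last exceeds marginal vibration damage.
That holds through level 2 (237 ≥ 213) but not at 3 (160 < 305).

2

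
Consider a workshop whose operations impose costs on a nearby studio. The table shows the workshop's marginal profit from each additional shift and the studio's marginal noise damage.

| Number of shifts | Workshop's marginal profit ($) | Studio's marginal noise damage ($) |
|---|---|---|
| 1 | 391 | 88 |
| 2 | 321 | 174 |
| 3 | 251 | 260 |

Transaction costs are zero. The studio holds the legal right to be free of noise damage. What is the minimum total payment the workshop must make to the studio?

Efficient level: marginal profit ≥ marginal noise damage through level 2, so k* = 2.
With the studio holding the right, the workshop must at least compensate total damage at k*: 88 + 174 = 262.

$262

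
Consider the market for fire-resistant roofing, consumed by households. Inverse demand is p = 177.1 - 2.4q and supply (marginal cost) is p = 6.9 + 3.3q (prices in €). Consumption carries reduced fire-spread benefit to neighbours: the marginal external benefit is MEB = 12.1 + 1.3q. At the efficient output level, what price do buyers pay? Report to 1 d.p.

Social marginal benefit = demand + MEB = 189.2 - 1.1q.
Set SMB = MC: 189.2 - 1.1q = 6.9 + 3.3q → q* = 41.4318.
Consumer price on the demand curve at q*: 177.1 − 2.4×41.4318 = 77.6637.

P = €77.7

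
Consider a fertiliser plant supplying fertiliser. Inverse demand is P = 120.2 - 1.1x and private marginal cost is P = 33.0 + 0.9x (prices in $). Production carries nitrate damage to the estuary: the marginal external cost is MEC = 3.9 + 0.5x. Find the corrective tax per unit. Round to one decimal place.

Social marginal cost = private MC + MEC = 36.9 + 1.4x.
Set SMC = demand: 36.9 + 1.4x = 120.2 - 1.1x → x* = 33.3200.
The Pigouvian tax equals MEC at x*: 3.9 + 0.5×33.3200 = 20.5600.

tax = $20.6 per unit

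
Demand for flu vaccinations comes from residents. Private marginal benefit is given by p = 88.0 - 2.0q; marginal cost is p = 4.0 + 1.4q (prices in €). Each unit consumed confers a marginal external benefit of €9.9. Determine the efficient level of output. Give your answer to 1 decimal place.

q* = 27.6

Social marginal benefit = demand + MEB = 97.9 - 2.0q.
Set SMB = MC: 97.9 - 2.0q = 4.0 + 1.4q → q* = 27.6176.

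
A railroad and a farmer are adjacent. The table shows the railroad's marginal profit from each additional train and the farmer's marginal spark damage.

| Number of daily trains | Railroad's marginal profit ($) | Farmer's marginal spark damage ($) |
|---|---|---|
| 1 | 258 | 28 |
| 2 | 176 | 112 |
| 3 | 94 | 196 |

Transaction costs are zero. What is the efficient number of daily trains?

2

Bargaining reaches the level where marginal profit last exceeds marginal spark damage.
That holds through level 2 (176 ≥ 112) but not at 3 (94 < 196).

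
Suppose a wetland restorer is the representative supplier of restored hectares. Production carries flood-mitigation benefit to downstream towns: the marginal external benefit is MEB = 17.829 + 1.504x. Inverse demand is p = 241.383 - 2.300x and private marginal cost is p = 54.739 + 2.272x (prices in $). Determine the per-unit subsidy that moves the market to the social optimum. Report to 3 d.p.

subsidy = $118.066 per unit

Social marginal cost = private MC − MEB = 36.910 + 0.768x.
Set SMC = demand: 36.910 + 0.768x = 241.383 - 2.300x → x* = 66.6470.
The Pigouvian subsidy equals MEB at x*: 17.829 + 1.504×66.6470 = 118.0661.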